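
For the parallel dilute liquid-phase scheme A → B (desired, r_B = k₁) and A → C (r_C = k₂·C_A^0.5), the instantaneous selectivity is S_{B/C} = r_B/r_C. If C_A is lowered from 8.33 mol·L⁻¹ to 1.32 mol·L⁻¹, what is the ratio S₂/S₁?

2.51

S_{B/C} = (k₁/k₂)·C_A^-0.5, so S₂/S₁ = (C_{A,2}/C_{A,1})^-0.5.
= (1.32/8.33)^(-0.5) = (0.1585)^(-0.5) = 2.51.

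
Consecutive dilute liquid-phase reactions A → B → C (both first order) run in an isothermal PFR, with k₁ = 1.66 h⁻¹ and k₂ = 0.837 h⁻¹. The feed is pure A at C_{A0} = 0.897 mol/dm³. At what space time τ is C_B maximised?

The intermediate peaks when r₁ = r₂, i.e. k₁e^(−k₁τ) = k₂e^(−k₂τ), giving τ_opt = ln(k₂/k₁)/(k₂−k₁).
= ln(0.837/1.66)/(0.837−1.66) = ln(0.5042)/-0.8230 = -0.6847/-0.8230 = 0.832 h.

0.832 h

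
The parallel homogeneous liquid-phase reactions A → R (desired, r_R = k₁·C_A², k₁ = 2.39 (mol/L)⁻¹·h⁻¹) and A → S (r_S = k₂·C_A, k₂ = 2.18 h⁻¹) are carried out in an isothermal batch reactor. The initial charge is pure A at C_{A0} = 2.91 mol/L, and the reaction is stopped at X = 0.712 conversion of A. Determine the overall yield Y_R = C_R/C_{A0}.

C_A = C_{A0}(1−X) = 0.8381 mol/L.
Along a PFR/batch, dC_S/dC_A = −r_S/(r_R+r_S) = −k₂/(k₂+k₁·C_A).
Integrating from C_{A0} to C_A: C_S = (2.18/2.39)·ln[(2.18+2.39·2.91)/(2.18+2.39·0.838)] = 0.9121·ln(9.135/4.183) = 0.7124 mol/L.
Then C_R = (C_{A0}−C_A) − C_S = 2.072 − 0.7124 = 1.359 mol/L.
Y_R = C_R/C_{A0} = 1.359/2.91 = 0.467.

0.467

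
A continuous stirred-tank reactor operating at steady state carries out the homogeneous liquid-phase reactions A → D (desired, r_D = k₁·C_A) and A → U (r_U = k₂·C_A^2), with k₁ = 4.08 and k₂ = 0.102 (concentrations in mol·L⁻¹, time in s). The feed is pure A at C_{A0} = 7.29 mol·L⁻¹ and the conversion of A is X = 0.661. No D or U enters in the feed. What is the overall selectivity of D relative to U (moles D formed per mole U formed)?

16.2

Exit C_A = C_{A0}(1−X) = 7.29×0.339 = 2.471 mol·L⁻¹.
Rates in a CSTR are evaluated at the outlet concentration: r_D = 4.08×2.471 = 10.08, r_U = 0.102×2.471^2 = 0.6230.
Overall selectivity = C_D/C_U = r_Dτ/(r_Uτ) = r_D/r_U = 16.2.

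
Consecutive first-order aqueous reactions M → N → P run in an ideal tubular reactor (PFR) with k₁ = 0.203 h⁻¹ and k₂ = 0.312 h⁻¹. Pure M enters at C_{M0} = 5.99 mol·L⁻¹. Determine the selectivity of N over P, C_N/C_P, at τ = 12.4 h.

For first-order series with pure M initially, C_N(τ) = k₁C_{M0}/(k₂−k₁)·(e^(−k₁τ) − e^(−k₂τ)).
e^(−k₁τ) = e^(−0.203×12.4) = e^(−2.517) = 0.08069; e^(−k₂τ) = e^(−3.869) = 0.02088.
C_N = 0.203×5.99/(0.312−0.203) × (0.08069−0.02088) = 11.16×0.05980 = 0.6671 mol·L⁻¹.
C_M = C_{M0}e^(−k₁τ) = 0.4833 mol·L⁻¹, so C_P = C_{M0}−C_M−C_N = 4.840 mol·L⁻¹; C_N/C_P = 0.138.

0.138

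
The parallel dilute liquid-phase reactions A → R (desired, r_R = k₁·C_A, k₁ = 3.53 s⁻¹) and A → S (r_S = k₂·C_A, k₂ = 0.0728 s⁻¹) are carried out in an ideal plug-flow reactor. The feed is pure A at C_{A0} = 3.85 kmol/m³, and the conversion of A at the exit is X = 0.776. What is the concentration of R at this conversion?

2.93 kmol/m³

C_A = C_{A0}(1−X) = 0.8624 kmol/m³.
Both paths are first order in A, so the instantaneous fraction to R is constant: dC_R/d(−C_A) = k₁/(k₁+k₂) = 0.9798.
C_R = 0.9798·(C_{A0}−C_A) = 0.9798×2.988 = 2.93 kmol/m³.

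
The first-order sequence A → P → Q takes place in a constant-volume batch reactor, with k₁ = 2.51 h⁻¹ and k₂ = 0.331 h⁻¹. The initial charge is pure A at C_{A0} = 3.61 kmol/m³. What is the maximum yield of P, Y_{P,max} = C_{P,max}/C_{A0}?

Evaluating C_P at t_opt = ln(k₂/k₁)/(k₂−k₁) gives C_{P,max}/C_{A0} = (k₁/k₂)^[k₂/(k₂−k₁)].
= (2.51/0.331)^(0.331/(0.331−2.51)) = (7.583)^(-0.1519) = 0.7351.

0.735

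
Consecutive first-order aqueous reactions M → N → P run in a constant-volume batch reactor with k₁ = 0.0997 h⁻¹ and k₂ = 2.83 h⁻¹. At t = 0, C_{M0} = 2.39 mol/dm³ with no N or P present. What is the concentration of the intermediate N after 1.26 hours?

For first-order series with pure M initially, C_N(t) = k₁C_{M0}/(k₂−k₁)·(e^(−k₁t) − e^(−k₂t)).
e^(−k₁t) = e^(−0.0997×1.26) = e^(−0.1256) = 0.8819; e^(−k₂t) = e^(−3.566) = 0.02827.
C_N = 0.0997×2.39/(2.83−0.0997) × (0.8819−0.02827) = 0.08727×0.8537 = 0.07450 mol/dm³.

0.0745 mol/dm³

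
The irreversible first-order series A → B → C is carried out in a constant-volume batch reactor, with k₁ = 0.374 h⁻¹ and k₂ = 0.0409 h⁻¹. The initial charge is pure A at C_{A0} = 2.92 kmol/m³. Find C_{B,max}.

At the optimum, C_{B,max}/C_{A0} = (k₁/k₂)^[k₂/(k₂−k₁)].
= (0.374/0.0409)^(0.0409/(0.0409−0.374)) = (9.144)^(-0.1228) = 0.7621.
C_{B,max} = 0.7621×2.92 = 2.23 kmol/m³.

2.23 kmol/m³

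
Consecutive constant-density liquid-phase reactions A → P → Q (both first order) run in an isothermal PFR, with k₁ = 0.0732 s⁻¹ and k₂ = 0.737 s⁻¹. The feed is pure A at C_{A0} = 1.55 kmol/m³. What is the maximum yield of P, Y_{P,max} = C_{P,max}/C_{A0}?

0.0770

Evaluating C_P at τ_opt = ln(k₂/k₁)/(k₂−k₁) gives C_{P,max}/C_{A0} = (k₁/k₂)^[k₂/(k₂−k₁)].
= (0.0732/0.737)^(0.737/(0.737−0.0732)) = (0.09932)^(1.110) = 0.07699.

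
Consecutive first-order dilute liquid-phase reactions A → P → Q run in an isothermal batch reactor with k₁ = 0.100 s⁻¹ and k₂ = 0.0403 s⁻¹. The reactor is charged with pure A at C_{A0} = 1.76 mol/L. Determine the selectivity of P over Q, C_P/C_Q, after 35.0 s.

Solving the coupled first-order balances gives C_P(t) = [k₁/(k₂−k₁)]·C_{A0}·(e^(−k₁t) − e^(−k₂t)).
e^(−k₁t) = e^(−0.100×35.0) = e^(−3.500) = 0.03020; e^(−k₂t) = e^(−1.411) = 0.2440.
C_P = 0.100×1.76/(0.0403−0.100) × (0.03020−0.2440) = (-2.948)×(-0.2138) = 0.6304 mol/L.
C_A = C_{A0}e^(−k₁t) = 0.05315 mol/L, so C_Q = C_{A0}−C_A−C_P = 1.076 mol/L; C_P/C_Q = 0.586.

0.586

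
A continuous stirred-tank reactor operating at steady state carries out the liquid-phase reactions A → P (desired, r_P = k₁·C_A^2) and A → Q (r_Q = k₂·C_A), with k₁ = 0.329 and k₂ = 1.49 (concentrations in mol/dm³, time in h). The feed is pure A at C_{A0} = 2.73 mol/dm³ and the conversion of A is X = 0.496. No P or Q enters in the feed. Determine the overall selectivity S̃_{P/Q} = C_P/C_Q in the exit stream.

Exit C_A = C_{A0}(1−X) = 2.73×0.504 = 1.376 mol/dm³.
A CSTR operates uniformly at the exit composition, giving r_P = 0.6228 and r_Q = 2.050 (each k·C_A^n at C_A = 1.376).
Overall selectivity = C_P/C_Q = r_Pτ/(r_Qτ) = r_P/r_Q = 0.304.

0.304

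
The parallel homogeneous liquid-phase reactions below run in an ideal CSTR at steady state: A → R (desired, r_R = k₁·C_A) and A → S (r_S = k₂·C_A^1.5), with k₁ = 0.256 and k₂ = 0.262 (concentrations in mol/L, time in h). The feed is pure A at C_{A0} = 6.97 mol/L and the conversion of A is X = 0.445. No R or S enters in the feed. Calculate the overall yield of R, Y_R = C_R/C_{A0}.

0.148

Exit C_A = C_{A0}(1−X) = 6.97×0.555 = 3.868 mol/L.
In a CSTR the entire volume is at exit conditions, so r_R = 0.256×3.868 = 0.9903 and r_S = 0.262×3.868^1.5 = 1.993.
Fraction of consumed A going to R: r_R/(r_R+r_S) = 0.3319.
C_R = 0.3319·C_{A0}·X = 0.3319×6.97×0.445 = 1.03 mol/L; Y_R = C_R/C_{A0} = 0.148.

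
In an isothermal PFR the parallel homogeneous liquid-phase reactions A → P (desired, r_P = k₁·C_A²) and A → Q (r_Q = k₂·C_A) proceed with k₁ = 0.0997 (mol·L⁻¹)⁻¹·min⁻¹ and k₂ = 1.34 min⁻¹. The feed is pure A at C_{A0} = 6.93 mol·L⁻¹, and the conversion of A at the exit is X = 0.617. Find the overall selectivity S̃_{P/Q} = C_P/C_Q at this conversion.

0.350

C_A = C_{A0}(1−X) = 2.654 mol·L⁻¹.
Along a PFR/batch, dC_Q/dC_A = −r_Q/(r_P+r_Q) = −k₂/(k₂+k₁·C_A).
Integrating from C_{A0} to C_A: C_Q = (1.34/0.0997)·ln[(1.34+0.0997·6.93)/(1.34+0.0997·2.65)] = 13.44·ln(2.031/1.605) = 3.167 mol·L⁻¹.
Then C_P = (C_{A0}−C_A) − C_Q = 4.276 − 3.167 = 1.109 mol·L⁻¹.
S̃_{P/Q} = C_P/C_Q = 1.109/3.167 = 0.350.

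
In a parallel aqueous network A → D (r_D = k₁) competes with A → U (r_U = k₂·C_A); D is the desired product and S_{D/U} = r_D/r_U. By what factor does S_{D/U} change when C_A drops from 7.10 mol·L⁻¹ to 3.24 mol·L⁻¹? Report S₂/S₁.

2.19

S_{D/U} = (k₁/k₂)·C_A⁻¹, so S₂/S₁ = (C_{A,2}/C_{A,1})⁻¹.
= 7.10/3.24 = 2.19.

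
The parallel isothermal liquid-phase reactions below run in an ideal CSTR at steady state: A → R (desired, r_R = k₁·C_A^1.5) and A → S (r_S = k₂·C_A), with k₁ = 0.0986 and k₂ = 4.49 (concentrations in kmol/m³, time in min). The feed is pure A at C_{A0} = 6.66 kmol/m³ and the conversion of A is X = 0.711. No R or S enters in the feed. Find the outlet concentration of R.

Exit C_A = C_{A0}(1−X) = 6.66×0.289 = 1.925 kmol/m³.
Rates in a CSTR are evaluated at the outlet concentration: r_R = 0.0986×1.925^1.5 = 0.2633, r_S = 4.49×1.925 = 8.642.
Fraction of consumed A going to R: r_R/(r_R+r_S) = 0.02957.
C_R = 0.02957·C_{A0}·X = 0.02957×6.66×0.711 = 0.140 kmol/m³.

0.140 kmol/m³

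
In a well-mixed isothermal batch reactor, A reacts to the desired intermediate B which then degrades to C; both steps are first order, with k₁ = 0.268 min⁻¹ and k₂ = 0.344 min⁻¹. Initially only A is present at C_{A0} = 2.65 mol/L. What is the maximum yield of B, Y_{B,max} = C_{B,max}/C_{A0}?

0.323

At the optimum, C_{B,max}/C_{A0} = (k₁/k₂)^[k₂/(k₂−k₁)].
= (0.268/0.344)^(0.344/(0.344−0.268)) = (0.7791)^(4.526) = 0.3230.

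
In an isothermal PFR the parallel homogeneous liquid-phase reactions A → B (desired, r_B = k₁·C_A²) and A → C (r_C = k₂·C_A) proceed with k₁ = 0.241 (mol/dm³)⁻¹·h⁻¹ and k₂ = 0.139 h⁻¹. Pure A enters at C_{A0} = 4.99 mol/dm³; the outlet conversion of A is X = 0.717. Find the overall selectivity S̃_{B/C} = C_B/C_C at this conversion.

C_A = C_{A0}(1−X) = 1.412 mol/dm³.
Along a PFR/batch, dC_C/dC_A = −r_C/(r_B+r_C) = −k₂/(k₂+k₁·C_A).
Integrating from C_{A0} to C_A: C_C = (0.139/0.241)·ln[(0.139+0.241·4.99)/(0.139+0.241·1.41)] = 0.5768·ln(1.342/0.4793) = 0.5936 mol/dm³.
Then C_B = (C_{A0}−C_A) − C_C = 3.578 − 0.5936 = 2.984 mol/dm³.
S̃_{B/C} = C_B/C_C = 2.984/0.5936 = 5.03.

5.03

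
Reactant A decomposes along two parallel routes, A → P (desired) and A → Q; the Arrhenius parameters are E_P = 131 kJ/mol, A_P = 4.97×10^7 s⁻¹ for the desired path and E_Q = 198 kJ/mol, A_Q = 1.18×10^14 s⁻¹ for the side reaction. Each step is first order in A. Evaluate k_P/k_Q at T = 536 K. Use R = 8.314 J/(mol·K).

1.43

Since both paths have the same order in A, the concentration cancels and S_{P/Q} = k_P/k_Q = (A_P/A_Q)·exp[(E_Q−E_P)/(RT)].
(E_Q−E_P)/(RT) = (198−131)×10³/(8.314×536) = 67000/4456 = 15.03.
k_P/k_Q = (4.97×10^7/1.18×10^14)·exp(15.03) = 4.212×10^-7 × 3.385×10^6 = 1.43.
Since E_P < E_Q, lowering the temperature improves selectivity toward P.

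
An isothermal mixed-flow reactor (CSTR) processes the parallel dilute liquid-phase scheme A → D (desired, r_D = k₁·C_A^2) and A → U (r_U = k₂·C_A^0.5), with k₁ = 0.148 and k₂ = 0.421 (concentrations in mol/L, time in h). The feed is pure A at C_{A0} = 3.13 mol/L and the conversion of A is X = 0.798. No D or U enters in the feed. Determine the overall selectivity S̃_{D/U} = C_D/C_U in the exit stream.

Exit C_A = C_{A0}(1−X) = 3.13×0.202 = 0.6323 mol/L.
A CSTR operates uniformly at the exit composition, giving r_D = 0.05916 and r_U = 0.3348 (each k·C_A^n at C_A = 0.6323).
Overall selectivity = C_D/C_U = r_Dτ/(r_Uτ) = r_D/r_U = 0.177.

0.177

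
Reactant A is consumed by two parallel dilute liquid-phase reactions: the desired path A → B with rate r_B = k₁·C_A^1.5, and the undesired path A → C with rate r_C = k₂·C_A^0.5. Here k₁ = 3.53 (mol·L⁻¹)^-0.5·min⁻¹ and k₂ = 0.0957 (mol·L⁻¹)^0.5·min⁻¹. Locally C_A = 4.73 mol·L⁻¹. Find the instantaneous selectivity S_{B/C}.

174

S_{B/C} = r_B/r_C = (k₁·C_A^1.5)/(k₂·C_A^0.5) = (k₁/k₂)·C_A.
= (3.53×4.730^1.5) / (0.0957×4.730^0.5) = 36.31/0.2081 = 174.
Since the desired path is higher order in A, keeping C_A high (PFR or concentrated feed) favours B.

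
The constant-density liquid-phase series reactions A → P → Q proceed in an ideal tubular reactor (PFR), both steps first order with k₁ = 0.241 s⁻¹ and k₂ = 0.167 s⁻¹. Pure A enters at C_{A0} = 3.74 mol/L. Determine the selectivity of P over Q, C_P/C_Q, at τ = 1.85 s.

5.69

For first-order series with pure A initially, C_P(τ) = k₁C_{A0}/(k₂−k₁)·(e^(−k₁τ) − e^(−k₂τ)).
e^(−k₁τ) = e^(−0.241×1.85) = e^(−0.4459) = 0.6403; e^(−k₂τ) = e^(−0.3090) = 0.7342.
C_P = 0.241×3.74/(0.167−0.241) × (0.6403−0.7342) = (-12.18)×(-0.09394) = 1.144 mol/L.
C_A = C_{A0}e^(−k₁τ) = 2.395 mol/L, so C_Q = C_{A0}−C_A−C_P = 0.2012 mol/L; C_P/C_Q = 5.69.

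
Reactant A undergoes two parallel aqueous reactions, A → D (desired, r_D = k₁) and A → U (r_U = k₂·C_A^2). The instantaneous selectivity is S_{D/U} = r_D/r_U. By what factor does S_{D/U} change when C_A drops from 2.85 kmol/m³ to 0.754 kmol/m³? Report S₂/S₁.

14.3

S_{D/U} = (k₁/k₂)·C_A^-2, so S₂/S₁ = (C_{A,2}/C_{A,1})^-2.
= (0.754/2.85)^(-2) = (0.2646)^(-2) = 14.3.
Selectivity toward D rises as C_A falls — low-concentration operation is favoured.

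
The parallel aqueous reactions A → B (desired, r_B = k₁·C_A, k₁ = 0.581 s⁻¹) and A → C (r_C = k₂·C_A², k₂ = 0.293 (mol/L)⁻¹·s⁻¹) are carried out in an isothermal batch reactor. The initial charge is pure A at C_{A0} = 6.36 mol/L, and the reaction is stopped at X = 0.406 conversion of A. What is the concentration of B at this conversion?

0.734 mol/L

C_A = C_{A0}(1−X) = 3.778 mol/L.
Along a PFR/batch, dC_B/dC_A = −r_B/(r_B+r_C) = −k₁/(k₁+k₂·C_A).
Integrating from C_{A0} to C_A: C_B = (0.581/0.293)·ln[(0.581+0.293·6.36)/(0.581+0.293·3.78)] = 1.983·ln(2.444/1.688) = 0.7344 mol/L.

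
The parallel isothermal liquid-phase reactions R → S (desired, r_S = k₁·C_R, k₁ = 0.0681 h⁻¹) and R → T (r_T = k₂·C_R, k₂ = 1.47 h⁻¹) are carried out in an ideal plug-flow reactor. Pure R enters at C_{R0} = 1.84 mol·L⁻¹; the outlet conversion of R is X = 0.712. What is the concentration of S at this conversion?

C_R = C_{R0}(1−X) = 0.5299 mol·L⁻¹.
Both paths are first order in R, so the instantaneous fraction to S is constant: dC_S/d(−C_R) = k₁/(k₁+k₂) = 0.04428.
C_S = 0.04428·(C_{R0}−C_R) = 0.04428×1.310 = 0.0580 mol·L⁻¹.

0.0580 mol·L⁻¹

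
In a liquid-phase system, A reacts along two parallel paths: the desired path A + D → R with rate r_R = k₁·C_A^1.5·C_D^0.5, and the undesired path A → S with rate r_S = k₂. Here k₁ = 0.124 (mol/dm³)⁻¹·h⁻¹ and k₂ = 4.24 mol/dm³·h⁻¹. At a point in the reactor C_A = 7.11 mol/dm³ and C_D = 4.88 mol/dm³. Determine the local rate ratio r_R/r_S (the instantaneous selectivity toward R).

1.22

S_{R/S} = r_R/r_S = (k₁·C_A^1.5·C_D^0.5)/(k₂) = (k₁/k₂)·C_A^1.5·C_D^0.5.
= (0.124×7.110^1.5×4.880^0.5) / (4.24) = 5.193/4.240 = 1.22.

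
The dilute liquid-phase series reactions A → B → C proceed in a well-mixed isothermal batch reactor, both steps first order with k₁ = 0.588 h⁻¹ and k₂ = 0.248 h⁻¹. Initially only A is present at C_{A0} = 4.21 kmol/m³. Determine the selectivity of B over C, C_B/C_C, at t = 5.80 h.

0.576

The intermediate concentration in a first-order A→B→C sequence is C_B = k₁C_{A0}(e^(−k₁t) − e^(−k₂t))/(k₂−k₁).
e^(−k₁t) = e^(−0.588×5.80) = e^(−3.410) = 0.03303; e^(−k₂t) = e^(−1.438) = 0.2373.
C_B = 0.588×4.21/(0.248−0.588) × (0.03303−0.2373) = (-7.281)×(-0.2043) = 1.487 kmol/m³.
C_A = C_{A0}e^(−k₁t) = 0.1390 kmol/m³, so C_C = C_{A0}−C_A−C_B = 2.584 kmol/m³; C_B/C_C = 0.576.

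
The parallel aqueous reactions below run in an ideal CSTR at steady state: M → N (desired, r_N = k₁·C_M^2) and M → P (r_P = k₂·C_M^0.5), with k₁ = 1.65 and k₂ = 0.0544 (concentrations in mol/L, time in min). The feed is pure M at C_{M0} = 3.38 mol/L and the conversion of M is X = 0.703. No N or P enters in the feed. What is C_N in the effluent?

2.30 mol/L

Exit C_M = C_{M0}(1−X) = 3.38×0.297 = 1.004 mol/L.
Rates in a CSTR are evaluated at the outlet concentration: r_N = 1.65×1.004^2 = 1.663, r_P = 0.0544×1.004^0.5 = 0.05450.
Fraction of consumed M going to N: r_N/(r_N+r_P) = 0.9683.
C_N = 0.9683·C_{M0}·X = 0.9683×3.38×0.703 = 2.30 mol/L.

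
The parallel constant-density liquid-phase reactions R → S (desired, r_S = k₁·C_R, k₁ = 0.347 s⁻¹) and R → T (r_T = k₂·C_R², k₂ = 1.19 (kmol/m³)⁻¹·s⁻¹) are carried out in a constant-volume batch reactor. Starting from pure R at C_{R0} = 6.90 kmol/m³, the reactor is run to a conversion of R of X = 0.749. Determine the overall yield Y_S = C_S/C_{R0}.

0.0536

C_R = C_{R0}(1−X) = 1.732 kmol/m³.
Along a PFR/batch, dC_S/dC_R = −r_S/(r_S+r_T) = −k₁/(k₁+k₂·C_R).
Integrating from C_{R0} to C_R: C_S = (0.347/1.19)·ln[(0.347+1.19·6.90)/(0.347+1.19·1.73)] = 0.2916·ln(8.558/2.408) = 0.3698 kmol/m³.
Y_S = C_S/C_{R0} = 0.3698/6.90 = 0.0536.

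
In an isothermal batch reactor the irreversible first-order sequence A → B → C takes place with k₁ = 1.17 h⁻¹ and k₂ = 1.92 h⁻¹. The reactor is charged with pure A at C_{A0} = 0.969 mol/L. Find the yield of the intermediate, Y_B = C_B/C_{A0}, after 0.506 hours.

0.273

Solving the coupled first-order balances gives C_B(t) = [k₁/(k₂−k₁)]·C_{A0}·(e^(−k₁t) − e^(−k₂t)).
e^(−k₁t) = e^(−1.17×0.506) = e^(−0.5920) = 0.5532; e^(−k₂t) = e^(−0.9715) = 0.3785.
C_B = 1.17×0.969/(1.92−1.17) × (0.5532−0.3785) = 1.512×0.1747 = 0.2641 mol/L.
Y_B = C_B/C_{A0} = 0.2641/0.969 = 0.273.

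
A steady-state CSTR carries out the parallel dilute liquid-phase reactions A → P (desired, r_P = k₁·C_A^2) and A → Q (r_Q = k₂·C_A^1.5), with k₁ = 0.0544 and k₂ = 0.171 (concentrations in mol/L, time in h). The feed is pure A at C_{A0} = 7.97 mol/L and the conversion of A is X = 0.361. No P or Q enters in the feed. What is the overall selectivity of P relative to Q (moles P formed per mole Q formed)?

Exit C_A = C_{A0}(1−X) = 7.97×0.639 = 5.093 mol/L.
A CSTR operates uniformly at the exit composition, giving r_P = 1.411 and r_Q = 1.965 (each k·C_A^n at C_A = 5.093).
Overall selectivity = C_P/C_Q = r_Pτ/(r_Qτ) = r_P/r_Q = 0.718.

0.718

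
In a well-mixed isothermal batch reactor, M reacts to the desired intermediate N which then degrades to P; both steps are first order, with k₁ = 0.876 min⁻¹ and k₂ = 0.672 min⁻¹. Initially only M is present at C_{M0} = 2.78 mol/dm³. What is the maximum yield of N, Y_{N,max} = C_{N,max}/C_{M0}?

For a first-order series the maximum intermediate yield is C_{N,max}/C_{M0} = (k₁/k₂)^[k₂/(k₂−k₁)].
= (0.876/0.672)^(0.672/(0.672−0.876)) = (1.304)^(-3.294) = 0.4176.

0.418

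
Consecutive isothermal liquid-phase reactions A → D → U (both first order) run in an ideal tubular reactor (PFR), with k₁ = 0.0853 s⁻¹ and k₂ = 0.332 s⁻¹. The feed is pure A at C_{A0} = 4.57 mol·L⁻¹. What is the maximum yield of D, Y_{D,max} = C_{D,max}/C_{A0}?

At the optimum, C_{D,max}/C_{A0} = (k₁/k₂)^[k₂/(k₂−k₁)].
= (0.0853/0.332)^(0.332/(0.332−0.0853)) = (0.2569)^(1.346) = 0.1606.

0.161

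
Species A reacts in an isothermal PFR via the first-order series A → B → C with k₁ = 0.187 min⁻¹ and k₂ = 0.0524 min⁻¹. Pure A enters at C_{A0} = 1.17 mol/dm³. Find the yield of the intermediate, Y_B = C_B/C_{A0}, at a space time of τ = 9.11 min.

Solving the coupled first-order balances gives C_B(τ) = [k₁/(k₂−k₁)]·C_{A0}·(e^(−k₁τ) − e^(−k₂τ)).
e^(−k₁τ) = e^(−0.187×9.11) = e^(−1.704) = 0.1820; e^(−k₂τ) = e^(−0.4774) = 0.6204.
C_B = 0.187×1.17/(0.0524−0.187) × (0.1820−0.6204) = (-1.625)×(-0.4384) = 0.7126 mol/dm³.
Y_B = C_B/C_{A0} = 0.7126/1.17 = 0.609.

0.609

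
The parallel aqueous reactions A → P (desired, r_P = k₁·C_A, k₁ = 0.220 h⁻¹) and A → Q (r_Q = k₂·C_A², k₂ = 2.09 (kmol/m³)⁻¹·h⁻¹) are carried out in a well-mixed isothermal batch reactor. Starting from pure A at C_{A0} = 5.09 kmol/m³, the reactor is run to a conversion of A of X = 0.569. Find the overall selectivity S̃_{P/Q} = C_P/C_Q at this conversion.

0.0305

C_A = C_{A0}(1−X) = 2.194 kmol/m³.
Along a PFR/batch, dC_P/dC_A = −r_P/(r_P+r_Q) = −k₁/(k₁+k₂·C_A).
Integrating from C_{A0} to C_A: C_P = (0.220/2.09)·ln[(0.220+2.09·5.09)/(0.220+2.09·2.19)] = 0.1053·ln(10.86/4.805) = 0.08582 kmol/m³.
C_Q = (C_{A0}−C_A)−C_P = 2.810 kmol/m³; S̃_{P/Q} = 0.08582/2.810 = 0.0305.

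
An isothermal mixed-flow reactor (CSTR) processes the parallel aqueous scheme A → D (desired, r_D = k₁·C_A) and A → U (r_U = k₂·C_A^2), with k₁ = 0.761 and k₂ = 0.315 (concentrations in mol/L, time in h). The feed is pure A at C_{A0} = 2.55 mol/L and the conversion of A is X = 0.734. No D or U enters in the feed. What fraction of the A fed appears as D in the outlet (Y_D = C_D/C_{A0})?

0.573

Exit C_A = C_{A0}(1−X) = 2.55×0.266 = 0.6783 mol/L.
In a CSTR the entire volume is at exit conditions, so r_D = 0.761×0.6783 = 0.5162 and r_U = 0.315×0.6783^2 = 0.1449.
Fraction of consumed A going to D: r_D/(r_D+r_U) = 0.7808.
C_D = 0.7808·C_{A0}·X = 0.7808×2.55×0.734 = 1.46 mol/L; Y_D = C_D/C_{A0} = 0.573.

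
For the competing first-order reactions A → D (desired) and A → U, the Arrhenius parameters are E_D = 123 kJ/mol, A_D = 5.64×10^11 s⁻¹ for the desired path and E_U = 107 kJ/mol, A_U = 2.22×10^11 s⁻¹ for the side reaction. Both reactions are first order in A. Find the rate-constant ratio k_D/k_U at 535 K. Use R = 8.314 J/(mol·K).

With equal orders, S_{D/U} = k_D/k_U = (A_D/A_U)·exp[(E_U−E_D)/(RT)].
(E_U−E_D)/(RT) = (107−123)×10³/(8.314×535) = -16000/4448 = -3.597.
k_D/k_U = (5.64×10^11/2.22×10^11)·exp(-3.597) = 2.541 × 0.02740 = 0.0696.

0.0696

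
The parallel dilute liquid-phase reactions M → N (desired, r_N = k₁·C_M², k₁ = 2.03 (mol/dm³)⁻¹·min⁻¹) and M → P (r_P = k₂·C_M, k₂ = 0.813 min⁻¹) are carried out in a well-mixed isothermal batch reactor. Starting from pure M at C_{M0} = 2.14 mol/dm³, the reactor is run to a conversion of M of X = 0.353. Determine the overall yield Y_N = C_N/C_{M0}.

0.287

C_M = C_{M0}(1−X) = 1.385 mol/dm³.
Along a PFR/batch, dC_P/dC_M = −r_P/(r_N+r_P) = −k₂/(k₂+k₁·C_M).
Integrating from C_{M0} to C_M: C_P = (0.813/2.03)·ln[(0.813+2.03·2.14)/(0.813+2.03·1.38)] = 0.4005·ln(5.157/3.624) = 0.1413 mol/dm³.
Then C_N = (C_{M0}−C_M) − C_P = 0.7554 − 0.1413 = 0.6141 mol/dm³.
Y_N = C_N/C_{M0} = 0.6141/2.14 = 0.287.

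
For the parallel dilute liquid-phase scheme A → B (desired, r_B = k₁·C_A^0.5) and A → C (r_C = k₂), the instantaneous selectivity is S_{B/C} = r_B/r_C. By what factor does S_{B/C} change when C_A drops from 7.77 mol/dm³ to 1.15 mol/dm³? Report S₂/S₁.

0.385

S_{B/C} = (k₁/k₂)·C_A^0.5, so S₂/S₁ = (C_{A,2}/C_{A,1})^0.5.
= (1.15/7.77)^0.5 = (0.1480)^0.5 = 0.385.
Selectivity toward B falls as C_A falls — high-concentration operation is favoured.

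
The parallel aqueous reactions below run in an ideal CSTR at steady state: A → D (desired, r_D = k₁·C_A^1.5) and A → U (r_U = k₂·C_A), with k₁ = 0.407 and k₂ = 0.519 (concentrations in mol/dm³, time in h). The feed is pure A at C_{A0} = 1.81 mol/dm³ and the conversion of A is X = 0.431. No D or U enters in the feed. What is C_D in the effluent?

0.346 mol/dm³

Exit C_A = C_{A0}(1−X) = 1.81×0.569 = 1.030 mol/dm³.
A CSTR operates uniformly at the exit composition, giving r_D = 0.4254 and r_U = 0.5345 (each k·C_A^n at C_A = 1.030).
Fraction of consumed A going to D: r_D/(r_D+r_U) = 0.4432.
C_D = 0.4432·C_{A0}·X = 0.4432×1.81×0.431 = 0.346 mol/dm³.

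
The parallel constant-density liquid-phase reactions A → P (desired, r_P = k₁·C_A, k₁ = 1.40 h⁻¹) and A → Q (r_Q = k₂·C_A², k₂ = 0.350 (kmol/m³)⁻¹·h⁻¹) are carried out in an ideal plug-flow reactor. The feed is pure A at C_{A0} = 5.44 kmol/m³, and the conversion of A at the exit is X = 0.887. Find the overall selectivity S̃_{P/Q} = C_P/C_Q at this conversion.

1.46

C_A = C_{A0}(1−X) = 0.6147 kmol/m³.
Along a PFR/batch, dC_P/dC_A = −r_P/(r_P+r_Q) = −k₁/(k₁+k₂·C_A).
Integrating from C_{A0} to C_A: C_P = (1.40/0.350)·ln[(1.40+0.350·5.44)/(1.40+0.350·0.615)] = 4.000·ln(3.304/1.615) = 2.863 kmol/m³.
C_Q = (C_{A0}−C_A)−C_P = 1.962 kmol/m³; S̃_{P/Q} = 2.863/1.962 = 1.46.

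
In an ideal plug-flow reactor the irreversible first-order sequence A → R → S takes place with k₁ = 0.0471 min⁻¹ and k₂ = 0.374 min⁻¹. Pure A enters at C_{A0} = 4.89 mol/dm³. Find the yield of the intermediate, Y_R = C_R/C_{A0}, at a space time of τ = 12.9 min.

0.0773

Solving the coupled first-order balances gives C_R(τ) = [k₁/(k₂−k₁)]·C_{A0}·(e^(−k₁τ) − e^(−k₂τ)).
e^(−k₁τ) = e^(−0.0471×12.9) = e^(−0.6076) = 0.5447; e^(−k₂τ) = e^(−4.825) = 0.008030.
C_R = 0.0471×4.89/(0.374−0.0471) × (0.5447−0.008030) = 0.7046×0.5366 = 0.3781 mol/dm³.
Y_R = C_R/C_{A0} = 0.3781/4.89 = 0.0773.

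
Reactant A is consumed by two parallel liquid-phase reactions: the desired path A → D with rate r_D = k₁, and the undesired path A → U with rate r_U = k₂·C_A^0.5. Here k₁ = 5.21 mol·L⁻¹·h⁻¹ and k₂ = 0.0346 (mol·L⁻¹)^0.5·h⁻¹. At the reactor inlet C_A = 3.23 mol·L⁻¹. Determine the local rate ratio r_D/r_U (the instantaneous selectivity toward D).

S_{D/U} = r_D/r_U = (k₁)/(k₂·C_A^0.5) = (k₁/k₂)·C_A^-0.5.
= (5.21) / (0.0346×3.230^0.5) = 5.210/0.06218 = 83.8.

83.8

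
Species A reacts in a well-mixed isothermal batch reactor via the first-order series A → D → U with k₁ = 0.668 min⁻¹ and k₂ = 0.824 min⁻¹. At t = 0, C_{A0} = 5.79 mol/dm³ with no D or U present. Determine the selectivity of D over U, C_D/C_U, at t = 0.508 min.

Solving the coupled first-order balances gives C_D(t) = [k₁/(k₂−k₁)]·C_{A0}·(e^(−k₁t) − e^(−k₂t)).
e^(−k₁t) = e^(−0.668×0.508) = e^(−0.3393) = 0.7122; e^(−k₂t) = e^(−0.4186) = 0.6580.
C_D = 0.668×5.79/(0.824−0.668) × (0.7122−0.6580) = 24.79×0.05426 = 1.345 mol/dm³.
C_A = C_{A0}e^(−k₁t) = 4.124 mol/dm³, so C_U = C_{A0}−C_A−C_D = 0.3208 mol/dm³; C_D/C_U = 4.19.

4.19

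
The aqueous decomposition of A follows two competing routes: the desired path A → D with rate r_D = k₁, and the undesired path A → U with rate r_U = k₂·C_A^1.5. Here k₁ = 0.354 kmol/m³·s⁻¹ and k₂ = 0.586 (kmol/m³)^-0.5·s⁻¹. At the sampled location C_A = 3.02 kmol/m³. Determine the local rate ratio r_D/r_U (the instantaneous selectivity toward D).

0.115

S_{D/U} = r_D/r_U = (k₁)/(k₂·C_A^1.5) = (k₁/k₂)·C_A^-1.5.
= (0.354) / (0.586×3.020^1.5) = 0.3540/3.075 = 0.115.
The undesired path is higher order in A, so low C_A (CSTR or dilute feed) favours D.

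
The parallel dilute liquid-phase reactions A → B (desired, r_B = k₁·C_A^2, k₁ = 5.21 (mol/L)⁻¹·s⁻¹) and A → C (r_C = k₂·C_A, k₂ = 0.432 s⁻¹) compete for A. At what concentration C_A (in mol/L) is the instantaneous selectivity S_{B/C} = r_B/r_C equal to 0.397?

S_{B/C} = (k₁/k₂)·C_A ⇒ C_A = S·k₂/k₁.
= 0.397×0.432/5.21 = 0.0329 mol/L.

0.0329 mol/L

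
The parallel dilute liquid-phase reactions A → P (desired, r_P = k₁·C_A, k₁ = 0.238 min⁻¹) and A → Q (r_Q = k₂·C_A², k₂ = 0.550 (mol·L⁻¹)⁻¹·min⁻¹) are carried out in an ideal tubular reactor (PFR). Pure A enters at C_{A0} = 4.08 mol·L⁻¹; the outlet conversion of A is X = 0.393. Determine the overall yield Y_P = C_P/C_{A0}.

C_A = C_{A0}(1−X) = 2.477 mol·L⁻¹.
Along a PFR/batch, dC_P/dC_A = −r_P/(r_P+r_Q) = −k₁/(k₁+k₂·C_A).
Integrating from C_{A0} to C_A: C_P = (0.238/0.550)·ln[(0.238+0.550·4.08)/(0.238+0.550·2.48)] = 0.4327·ln(2.482/1.600) = 0.1900 mol·L⁻¹.
Y_P = C_P/C_{A0} = 0.1900/4.08 = 0.0466.

0.0466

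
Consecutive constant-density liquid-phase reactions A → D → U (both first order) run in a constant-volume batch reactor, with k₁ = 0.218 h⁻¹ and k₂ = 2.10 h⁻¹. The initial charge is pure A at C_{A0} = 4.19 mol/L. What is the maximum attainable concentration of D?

Evaluating C_D at t_opt = ln(k₂/k₁)/(k₂−k₁) gives C_{D,max}/C_{A0} = (k₁/k₂)^[k₂/(k₂−k₁)].
= (0.218/2.10)^(2.10/(2.10−0.218)) = (0.1038)^(1.116) = 0.07985.
C_{D,max} = 0.07985×4.19 = 0.335 mol/L.

0.335 mol/L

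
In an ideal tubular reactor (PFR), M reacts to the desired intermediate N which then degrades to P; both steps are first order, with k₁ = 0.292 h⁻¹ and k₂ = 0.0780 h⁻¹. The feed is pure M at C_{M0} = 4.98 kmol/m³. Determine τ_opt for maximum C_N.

For first-order series the maximum of C_N occurs at τ_opt = ln(k₂/k₁)/(k₂−k₁).
= ln(0.0780/0.292)/(0.0780−0.292) = ln(0.2671)/-0.2140 = -1.320/-0.2140 = 6.17 h.

6.17 h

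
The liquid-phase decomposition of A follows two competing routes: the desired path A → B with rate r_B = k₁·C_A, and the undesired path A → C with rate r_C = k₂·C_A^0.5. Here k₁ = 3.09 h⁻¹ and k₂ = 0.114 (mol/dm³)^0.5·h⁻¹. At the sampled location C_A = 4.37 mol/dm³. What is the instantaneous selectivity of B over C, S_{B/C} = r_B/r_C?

56.7

S_{B/C} = r_B/r_C = (k₁·C_A)/(k₂·C_A^0.5) = (k₁/k₂)·C_A^0.5.
= (3.09×4.370) / (0.114×4.370^0.5) = 13.50/0.2383 = 56.7.
Since the desired path is higher order in A, keeping C_A high (PFR or concentrated feed) favours B.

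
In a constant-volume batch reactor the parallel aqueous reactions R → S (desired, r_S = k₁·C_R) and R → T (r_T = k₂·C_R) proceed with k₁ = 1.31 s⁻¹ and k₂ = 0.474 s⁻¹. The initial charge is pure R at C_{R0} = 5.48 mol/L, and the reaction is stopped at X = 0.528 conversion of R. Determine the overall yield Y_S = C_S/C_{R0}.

0.388

C_R = C_{R0}(1−X) = 2.587 mol/L.
Both paths are first order in R, so the instantaneous fraction to S is constant: dC_S/d(−C_R) = k₁/(k₁+k₂) = 0.7343.
C_S = 0.7343·(C_{R0}−C_R) = 0.7343×2.893 = 2.12 mol/L.
Y_S = C_S/C_{R0} = 2.125/5.48 = 0.388.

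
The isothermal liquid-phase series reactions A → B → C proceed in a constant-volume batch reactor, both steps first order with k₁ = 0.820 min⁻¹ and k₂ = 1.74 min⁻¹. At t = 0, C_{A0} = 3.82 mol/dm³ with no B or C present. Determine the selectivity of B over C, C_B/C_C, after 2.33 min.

For first-order series with pure A initially, C_B(t) = k₁C_{A0}/(k₂−k₁)·(e^(−k₁t) − e^(−k₂t)).
e^(−k₁t) = e^(−0.820×2.33) = e^(−1.911) = 0.1480; e^(−k₂t) = e^(−4.054) = 0.01735.
C_B = 0.820×3.82/(1.74−0.820) × (0.1480−0.01735) = 3.405×0.1306 = 0.4448 mol/dm³.
C_A = C_{A0}e^(−k₁t) = 0.5653 mol/dm³, so C_C = C_{A0}−C_A−C_B = 2.810 mol/dm³; C_B/C_C = 0.158.

0.158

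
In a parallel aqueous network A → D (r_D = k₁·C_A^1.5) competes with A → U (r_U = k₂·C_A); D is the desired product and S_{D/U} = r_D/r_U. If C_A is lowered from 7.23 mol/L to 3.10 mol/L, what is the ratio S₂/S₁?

S_{D/U} = (k₁/k₂)·C_A^0.5, so S₂/S₁ = (C_{A,2}/C_{A,1})^0.5.
= (3.10/7.23)^0.5 = (0.4288)^0.5 = 0.655.

0.655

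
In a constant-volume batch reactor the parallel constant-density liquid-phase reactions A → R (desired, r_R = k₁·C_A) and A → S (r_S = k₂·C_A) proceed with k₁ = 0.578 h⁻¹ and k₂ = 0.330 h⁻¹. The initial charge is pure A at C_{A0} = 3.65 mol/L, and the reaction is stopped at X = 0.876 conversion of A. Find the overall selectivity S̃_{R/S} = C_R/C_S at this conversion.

1.75

C_A = C_{A0}(1−X) = 0.4526 mol/L.
Both paths are first order in A, so the instantaneous fraction to R is constant: dC_R/d(−C_A) = k₁/(k₁+k₂) = 0.6366.
C_R = 0.6366·(C_{A0}−C_A) = 0.6366×3.197 = 2.04 mol/L.
C_S = (C_{A0}−C_A)−C_R = 1.162 mol/L; S̃_{R/S} = 2.035/1.162 = 1.75.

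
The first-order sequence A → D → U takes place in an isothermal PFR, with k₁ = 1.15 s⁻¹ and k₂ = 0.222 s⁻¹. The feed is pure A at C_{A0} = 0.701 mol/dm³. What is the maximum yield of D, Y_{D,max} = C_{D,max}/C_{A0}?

At the optimum, C_{D,max}/C_{A0} = (k₁/k₂)^[k₂/(k₂−k₁)].
= (1.15/0.222)^(0.222/(0.222−1.15)) = (5.180)^(-0.2392) = 0.6747.

0.675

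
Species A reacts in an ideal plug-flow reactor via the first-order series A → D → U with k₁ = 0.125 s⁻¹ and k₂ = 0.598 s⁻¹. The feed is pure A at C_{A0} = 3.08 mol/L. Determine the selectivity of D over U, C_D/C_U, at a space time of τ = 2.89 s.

For first-order series with pure A initially, C_D(τ) = k₁C_{A0}/(k₂−k₁)·(e^(−k₁τ) − e^(−k₂τ)).
e^(−k₁τ) = e^(−0.125×2.89) = e^(−0.3613) = 0.6968; e^(−k₂τ) = e^(−1.728) = 0.1776.
C_D = 0.125×3.08/(0.598−0.125) × (0.6968−0.1776) = 0.8140×0.5192 = 0.4226 mol/L.
C_A = C_{A0}e^(−k₁τ) = 2.146 mol/L, so C_U = C_{A0}−C_A−C_D = 0.5112 mol/L; C_D/C_U = 0.827.

0.827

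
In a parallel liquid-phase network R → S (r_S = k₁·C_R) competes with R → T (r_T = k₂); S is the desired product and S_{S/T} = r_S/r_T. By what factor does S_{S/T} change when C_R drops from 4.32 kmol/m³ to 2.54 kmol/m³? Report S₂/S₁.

0.588

S_{S/T} = (k₁/k₂)·C_R, so S₂/S₁ = (C_{R,2}/C_{R,1}).
= 2.54/4.32 = 0.588.
Selectivity toward S falls as C_R falls — high-concentration operation is favoured.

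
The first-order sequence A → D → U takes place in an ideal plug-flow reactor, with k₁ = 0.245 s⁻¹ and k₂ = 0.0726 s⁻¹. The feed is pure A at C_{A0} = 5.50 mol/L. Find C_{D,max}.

Evaluating C_D at τ_opt = ln(k₂/k₁)/(k₂−k₁) gives C_{D,max}/C_{A0} = (k₁/k₂)^[k₂/(k₂−k₁)].
= (0.245/0.0726)^(0.0726/(0.0726−0.245)) = (3.375)^(-0.4211) = 0.5992.
C_{D,max} = 0.5992×5.50 = 3.30 mol/L.

3.30 mol/L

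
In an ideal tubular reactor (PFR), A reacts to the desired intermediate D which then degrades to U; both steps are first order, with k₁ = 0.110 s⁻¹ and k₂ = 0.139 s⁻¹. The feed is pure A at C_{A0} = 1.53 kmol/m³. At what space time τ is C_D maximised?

8.07 s

The intermediate peaks when r₁ = r₂, i.e. k₁e^(−k₁τ) = k₂e^(−k₂τ), giving τ_opt = ln(k₂/k₁)/(k₂−k₁).
= ln(0.139/0.110)/(0.139−0.110) = ln(1.264)/0.02900 = 0.2340/0.02900 = 8.07 s.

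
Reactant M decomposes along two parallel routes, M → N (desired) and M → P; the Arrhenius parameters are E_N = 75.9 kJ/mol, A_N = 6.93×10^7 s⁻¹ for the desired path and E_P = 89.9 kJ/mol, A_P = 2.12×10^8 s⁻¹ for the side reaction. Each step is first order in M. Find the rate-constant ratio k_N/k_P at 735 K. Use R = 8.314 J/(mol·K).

k_N/k_P = (A_N/A_P)·exp[−(E_N−E_P)/(RT)] = (A_N/A_P)·exp[(E_P−E_N)/(RT)].
(E_P−E_N)/(RT) = (89.9−75.9)×10³/(8.314×735) = 14000/6111 = 2.291.
k_N/k_P = (6.93×10^7/2.12×10^8)·exp(2.291) = 0.3269 × 9.885 = 3.23.
Since E_N < E_P, lowering the temperature improves selectivity toward N.

3.23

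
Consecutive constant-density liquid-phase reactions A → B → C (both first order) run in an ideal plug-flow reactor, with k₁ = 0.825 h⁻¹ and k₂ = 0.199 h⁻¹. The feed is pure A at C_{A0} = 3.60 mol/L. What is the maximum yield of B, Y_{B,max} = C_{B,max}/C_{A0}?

0.636

Evaluating C_B at τ_opt = ln(k₂/k₁)/(k₂−k₁) gives C_{B,max}/C_{A0} = (k₁/k₂)^[k₂/(k₂−k₁)].
= (0.825/0.199)^(0.199/(0.199−0.825)) = (4.146)^(-0.3179) = 0.6363.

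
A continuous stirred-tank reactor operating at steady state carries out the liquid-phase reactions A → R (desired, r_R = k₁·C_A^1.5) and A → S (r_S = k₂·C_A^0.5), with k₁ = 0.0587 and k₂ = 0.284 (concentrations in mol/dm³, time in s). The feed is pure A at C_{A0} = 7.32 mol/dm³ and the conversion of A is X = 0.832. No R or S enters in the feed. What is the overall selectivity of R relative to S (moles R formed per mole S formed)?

0.254

Exit C_A = C_{A0}(1−X) = 7.32×0.168 = 1.230 mol/dm³.
In a CSTR the entire volume is at exit conditions, so r_R = 0.0587×1.230^1.5 = 0.08005 and r_S = 0.284×1.230^0.5 = 0.3149.
Overall selectivity = C_R/C_S = r_Rτ/(r_Sτ) = r_R/r_S = 0.254.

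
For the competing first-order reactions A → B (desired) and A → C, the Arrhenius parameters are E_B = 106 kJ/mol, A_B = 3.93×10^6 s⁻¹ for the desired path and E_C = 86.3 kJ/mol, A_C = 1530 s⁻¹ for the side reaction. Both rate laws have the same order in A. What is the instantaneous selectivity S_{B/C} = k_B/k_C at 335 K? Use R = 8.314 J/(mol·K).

With equal orders, S_{B/C} = k_B/k_C = (A_B/A_C)·exp[(E_C−E_B)/(RT)].
(E_C−E_B)/(RT) = (86.3−106)×10³/(8.314×335) = -19700/2785 = -7.073.
k_B/k_C = (3.93×10^6/1530)·exp(-7.073) = 2569 × 8.476×10^-4 = 2.18.
Since E_B > E_C, raising the temperature improves selectivity toward B.

2.18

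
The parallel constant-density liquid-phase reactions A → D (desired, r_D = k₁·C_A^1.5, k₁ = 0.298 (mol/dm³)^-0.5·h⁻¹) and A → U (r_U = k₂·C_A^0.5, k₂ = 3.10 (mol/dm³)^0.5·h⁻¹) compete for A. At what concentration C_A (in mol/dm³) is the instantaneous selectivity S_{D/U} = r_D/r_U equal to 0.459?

S_{D/U} = (k₁/k₂)·C_A ⇒ C_A = S·k₂/k₁.
= 0.459×3.10/0.298 = 4.77 mol/dm³.

4.77 mol/dm³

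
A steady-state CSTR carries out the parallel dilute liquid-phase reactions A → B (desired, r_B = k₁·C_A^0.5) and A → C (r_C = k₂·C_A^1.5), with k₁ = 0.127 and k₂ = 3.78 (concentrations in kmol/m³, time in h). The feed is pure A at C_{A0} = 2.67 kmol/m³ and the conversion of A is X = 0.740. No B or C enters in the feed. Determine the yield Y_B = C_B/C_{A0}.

Exit C_A = C_{A0}(1−X) = 2.67×0.260 = 0.6942 kmol/m³.
In a CSTR the entire volume is at exit conditions, so r_B = 0.127×0.6942^0.5 = 0.1058 and r_C = 3.78×0.6942^1.5 = 2.186.
Fraction of consumed A going to B: r_B/(r_B+r_C) = 0.04616.
C_B = 0.04616·C_{A0}·X = 0.04616×2.67×0.740 = 0.0912 kmol/m³; Y_B = C_B/C_{A0} = 0.0342.

0.0342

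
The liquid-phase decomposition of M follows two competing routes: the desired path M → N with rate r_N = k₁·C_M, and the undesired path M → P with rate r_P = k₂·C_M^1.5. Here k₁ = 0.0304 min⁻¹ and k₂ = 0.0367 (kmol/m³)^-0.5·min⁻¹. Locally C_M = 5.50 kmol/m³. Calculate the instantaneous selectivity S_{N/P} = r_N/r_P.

S_{N/P} = r_N/r_P = (k₁·C_M)/(k₂·C_M^1.5) = (k₁/k₂)·C_M^-0.5.
= (0.0304×5.500) / (0.0367×5.500^1.5) = 0.1672/0.4734 = 0.353.

0.353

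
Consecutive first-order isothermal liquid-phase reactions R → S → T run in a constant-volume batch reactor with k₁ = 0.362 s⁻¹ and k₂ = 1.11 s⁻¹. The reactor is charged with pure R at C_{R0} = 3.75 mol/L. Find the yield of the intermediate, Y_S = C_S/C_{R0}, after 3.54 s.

The intermediate concentration in a first-order A→B→C sequence is C_S = k₁C_{R0}(e^(−k₁t) − e^(−k₂t))/(k₂−k₁).
e^(−k₁t) = e^(−0.362×3.54) = e^(−1.281) = 0.2776; e^(−k₂t) = e^(−3.929) = 0.01966.
C_S = 0.362×3.75/(1.11−0.362) × (0.2776−0.01966) = 1.815×0.2580 = 0.4682 mol/L.
Y_S = C_S/C_{R0} = 0.4682/3.75 = 0.125.

0.125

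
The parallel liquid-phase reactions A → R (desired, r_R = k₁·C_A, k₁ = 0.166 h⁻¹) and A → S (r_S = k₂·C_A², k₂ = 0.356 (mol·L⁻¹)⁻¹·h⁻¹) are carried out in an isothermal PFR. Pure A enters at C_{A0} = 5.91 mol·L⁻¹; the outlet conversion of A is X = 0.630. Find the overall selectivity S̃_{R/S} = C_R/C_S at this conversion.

0.123

C_A = C_{A0}(1−X) = 2.187 mol·L⁻¹.
Along a PFR/batch, dC_R/dC_A = −r_R/(r_R+r_S) = −k₁/(k₁+k₂·C_A).
Integrating from C_{A0} to C_A: C_R = (0.166/0.356)·ln[(0.166+0.356·5.91)/(0.166+0.356·2.19)] = 0.4663·ln(2.270/0.9445) = 0.4089 mol·L⁻¹.
C_S = (C_{A0}−C_A)−C_R = 3.314 mol·L⁻¹; S̃_{R/S} = 0.4089/3.314 = 0.123.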